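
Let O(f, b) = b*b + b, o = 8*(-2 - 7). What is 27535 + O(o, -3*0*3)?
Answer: 27535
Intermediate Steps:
o = -72 (o = 8*(-9) = -72)
O(f, b) = b + b² (O(f, b) = b² + b = b + b²)
27535 + O(o, -3*0*3) = 27535 + (-3*0*3)*(1 - 3*0*3) = 27535 + (0*3)*(1 + 0*3) = 27535 + 0*(1 + 0) = 27535 + 0*1 = 27535 + 0 = 27535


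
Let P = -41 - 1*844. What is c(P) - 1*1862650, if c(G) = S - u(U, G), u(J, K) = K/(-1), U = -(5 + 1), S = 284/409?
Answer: -762185531/409 ≈ -1.8635e+6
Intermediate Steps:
S = 284/409 (S = 284*(1/409) = 284/409 ≈ 0.69438)
P = -885 (P = -41 - 844 = -885)
U = -6 (U = -1*6 = -6)
u(J, K) = -K (u(J, K) = K*(-1) = -K)
c(G) = 284/409 + G (c(G) = 284/409 - (-1)*G = 284/409 + G)
c(P) - 1*1862650 = (284/409 - 885) - 1*1862650 = -361681/409 - 1862650 = -762185531/409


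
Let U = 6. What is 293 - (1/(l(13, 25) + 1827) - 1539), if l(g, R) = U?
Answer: 3358055/1833 ≈ 1832.0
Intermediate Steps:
l(g, R) = 6
293 - (1/(l(13, 25) + 1827) - 1539) = 293 - (1/(6 + 1827) - 1539) = 293 - (1/1833 - 1539) = 293 - 1*(-2820986/1833) = 293 + 2820986/1833 = 3358055/1833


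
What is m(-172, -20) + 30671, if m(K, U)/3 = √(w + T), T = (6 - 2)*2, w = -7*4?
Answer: 30671 + 6*I*√5 ≈ 30671.0 + 13.416*I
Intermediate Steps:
w = -28
T = 8 (T = 4*2 = 8)
m(K, U) = 6*I*√5 (m(K, U) = 3*√(-28 + 8) = 3*√(-20) = 3*(2*I*√5) = 6*I*√5)
m(-172, -20) + 30671 = 6*I*√5 + 30671 = 30671 + 6*I*√5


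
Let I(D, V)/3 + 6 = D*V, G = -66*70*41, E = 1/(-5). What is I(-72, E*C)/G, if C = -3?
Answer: 3/3850 ≈ 0.00077922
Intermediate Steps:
E = -⅕ (E = 1*(-⅕) = -⅕ ≈ -0.20000)
G = -189420 (G = -4620*41 = -189420)
I(D, V) = -18 + 3*D*V (I(D, V) = -18 + 3*(D*V) = -18 + 3*D*V)
I(-72, E*C)/G = (-18 + 3*(-72)*(-⅕*(-3)))/(-189420) = (-18 + 3*(-72)*(⅗))*(-1/189420) = (-18 - 648/5)*(-1/189420) = -738/5*(-1/189420) = 3/3850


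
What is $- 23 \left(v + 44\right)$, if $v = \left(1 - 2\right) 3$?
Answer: $-943$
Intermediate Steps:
$v = -3$ ($v = \left(-1\right) 3 = -3$)
$- 23 \left(v + 44\right) = - 23 \left(-3 + 44\right) = \left(-23\right) 41 = -943$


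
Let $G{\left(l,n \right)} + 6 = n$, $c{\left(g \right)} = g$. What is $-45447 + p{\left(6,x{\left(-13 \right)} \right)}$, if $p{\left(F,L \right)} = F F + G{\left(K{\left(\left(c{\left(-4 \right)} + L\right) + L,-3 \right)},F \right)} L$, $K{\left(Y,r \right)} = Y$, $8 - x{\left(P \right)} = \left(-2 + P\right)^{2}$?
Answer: $-45411$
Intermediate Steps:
$x{\left(P \right)} = 8 - \left(-2 + P\right)^{2}$
$G{\left(l,n \right)} = -6 + n$
$p{\left(F,L \right)} = F^{2} + L \left(-6 + F\right)$ ($p{\left(F,L \right)} = F F + \left(-6 + F\right) L = F^{2} + L \left(-6 + F\right)$)
$-45447 + p{\left(6,x{\left(-13 \right)} \right)} = -45447 + \left(6^{2} + \left(8 - \left(-2 - 13\right)^{2}\right) \left(-6 + 6\right)\right) = -45447 + \left(36 + \left(8 - \left(-15\right)^{2}\right) 0\right) = -45447 + \left(36 + \left(8 - 225\right) 0\right) = -45447 + \left(36 - 0\right) = -45447 + \left(36 + 0\right) = -45447 + 36 = -45411$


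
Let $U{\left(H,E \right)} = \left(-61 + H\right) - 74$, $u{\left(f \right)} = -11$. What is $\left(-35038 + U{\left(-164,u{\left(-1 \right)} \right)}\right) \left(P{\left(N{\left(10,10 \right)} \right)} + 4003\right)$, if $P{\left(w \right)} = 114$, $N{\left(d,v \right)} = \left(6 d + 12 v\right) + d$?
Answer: $-145482429$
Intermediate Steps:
$N{\left(d,v \right)} = 7 d + 12 v$
$U{\left(H,E \right)} = -135 + H$
$\left(-35038 + U{\left(-164,u{\left(-1 \right)} \right)}\right) \left(P{\left(N{\left(10,10 \right)} \right)} + 4003\right) = \left(-35038 - 299\right) \left(114 + 4003\right) = \left(-35038 - 299\right) 4117 = \left(-35337\right) 4117 = -145482429$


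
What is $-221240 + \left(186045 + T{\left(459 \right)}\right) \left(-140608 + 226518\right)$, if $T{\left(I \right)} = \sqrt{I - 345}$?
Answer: $15982904710 + 85910 \sqrt{114} \approx 1.5984 \cdot 10^{10}$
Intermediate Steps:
$T{\left(I \right)} = \sqrt{-345 + I}$
$-221240 + \left(186045 + T{\left(459 \right)}\right) \left(-140608 + 226518\right) = -221240 + \left(186045 + \sqrt{-345 + 459}\right) \left(-140608 + 226518\right) = -221240 + \left(186045 + \sqrt{114}\right) 85910 = -221240 + \left(15983125950 + 85910 \sqrt{114}\right) = 15982904710 + 85910 \sqrt{114}$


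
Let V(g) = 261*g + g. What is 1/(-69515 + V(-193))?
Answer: -1/120081 ≈ -8.3277e-6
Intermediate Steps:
V(g) = 262*g
1/(-69515 + V(-193)) = 1/(-69515 + 262*(-193)) = 1/(-69515 - 50566) = 1/(-120081) = -1/120081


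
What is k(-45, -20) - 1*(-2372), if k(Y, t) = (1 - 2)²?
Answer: 2373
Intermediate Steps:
k(Y, t) = 1 (k(Y, t) = (-1)² = 1)
k(-45, -20) - 1*(-2372) = 1 - 1*(-2372) = 1 + 2372 = 2373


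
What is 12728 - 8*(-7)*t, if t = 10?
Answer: 13288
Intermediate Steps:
12728 - 8*(-7)*t = 12728 - 8*(-7)*10 = 12728 - (-56)*10 = 12728 - 1*(-560) = 12728 + 560 = 13288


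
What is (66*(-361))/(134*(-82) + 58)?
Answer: 11913/5465 ≈ 2.1799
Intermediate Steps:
(66*(-361))/(134*(-82) + 58) = -23826/(-10988 + 58) = -23826/(-10930) = -23826*(-1/10930) = 11913/5465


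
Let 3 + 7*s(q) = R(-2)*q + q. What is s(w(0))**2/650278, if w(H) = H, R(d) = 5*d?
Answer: 9/31863622 ≈ 2.8245e-7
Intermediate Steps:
s(q) = -3/7 - 9*q/7 (s(q) = -3/7 + ((5*(-2))*q + q)/7 = -3/7 + (-10*q + q)/7 = -3/7 + (-9*q)/7 = -3/7 - 9*q/7)
s(w(0))**2/650278 = (-3/7 - 9/7*0)**2/650278 = (-3/7 + 0)**2*(1/650278) = (-3/7)**2*(1/650278) = (9/49)*(1/650278) = 9/31863622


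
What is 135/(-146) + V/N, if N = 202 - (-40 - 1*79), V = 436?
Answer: 20321/46866 ≈ 0.43360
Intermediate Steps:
N = 321 (N = 202 - (-40 - 79) = 202 - 1*(-119) = 202 + 119 = 321)
135/(-146) + V/N = 135/(-146) + 436/321 = 135*(-1/146) + 436*(1/321) = -135/146 + 436/321 = 20321/46866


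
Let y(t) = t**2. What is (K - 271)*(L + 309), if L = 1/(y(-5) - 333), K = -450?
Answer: -9802613/44 ≈ -2.2279e+5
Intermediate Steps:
L = -1/308 (L = 1/((-5)**2 - 333) = 1/(25 - 333) = 1/(-308) = -1/308 ≈ -0.0032468)
(K - 271)*(L + 309) = (-450 - 271)*(-1/308 + 309) = -721*95171/308 = -9802613/44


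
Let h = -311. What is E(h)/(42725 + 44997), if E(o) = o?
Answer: -311/87722 ≈ -0.0035453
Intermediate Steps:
E(h)/(42725 + 44997) = -311/(42725 + 44997) = -311/87722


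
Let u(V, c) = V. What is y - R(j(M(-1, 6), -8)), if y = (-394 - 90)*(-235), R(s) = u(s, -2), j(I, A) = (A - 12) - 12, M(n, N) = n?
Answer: 113772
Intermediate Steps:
j(I, A) = -24 + A (j(I, A) = (-12 + A) - 12 = -24 + A)
R(s) = s
y = 113740 (y = -484*(-235) = 113740)
y - R(j(M(-1, 6), -8)) = 113740 - (-24 - 8) = 113740 - 1*(-32) = 113740 + 32 = 113772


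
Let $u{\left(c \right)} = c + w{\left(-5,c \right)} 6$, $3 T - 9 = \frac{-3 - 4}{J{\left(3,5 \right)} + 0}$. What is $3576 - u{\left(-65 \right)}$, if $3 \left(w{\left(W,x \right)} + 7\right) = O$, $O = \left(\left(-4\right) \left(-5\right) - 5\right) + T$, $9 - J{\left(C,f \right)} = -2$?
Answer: $\frac{120365}{33} \approx 3647.4$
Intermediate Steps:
$J{\left(C,f \right)} = 11$ ($J{\left(C,f \right)} = 9 - -2 = 9 + 2 = 11$)
$T = \frac{92}{33}$ ($T = 3 + \frac{\left(-3 - 4\right) \frac{1}{11 + 0}}{3} = 3 + \frac{\left(-7\right) \frac{1}{11}}{3} = 3 + \frac{1}{3} \left(- \frac{7}{11}\right) = 3 - \frac{7}{33} = \frac{92}{33} \approx 2.7879$)
$O = \frac{587}{33}$ ($O = \left(\left(-4\right) \left(-5\right) - 5\right) + \frac{92}{33} = \left(20 - 5\right) + \frac{92}{33} = 15 + \frac{92}{33} = \frac{587}{33} \approx 17.788$)
$w{\left(W,x \right)} = - \frac{106}{99}$ ($w{\left(W,x \right)} = -7 + \frac{1}{3} \cdot \frac{587}{33} = -7 + \frac{587}{99} = - \frac{106}{99}$)
$u{\left(c \right)} = - \frac{212}{33} + c$ ($u{\left(c \right)} = c - \frac{212}{33} = - \frac{212}{33} + c$)
$3576 - u{\left(-65 \right)} = 3576 - \left(- \frac{212}{33} - 65\right) = 3576 - - \frac{2357}{33} = 3576 + \frac{2357}{33} = \frac{120365}{33}$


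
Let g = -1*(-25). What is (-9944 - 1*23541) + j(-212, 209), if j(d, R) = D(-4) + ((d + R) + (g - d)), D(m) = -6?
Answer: -33257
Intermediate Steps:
g = 25
j(d, R) = 19 + R (j(d, R) = -6 + ((d + R) + (25 - d)) = -6 + ((R + d) + (25 - d)) = -6 + (25 + R) = 19 + R)
(-9944 - 1*23541) + j(-212, 209) = (-9944 - 1*23541) + (19 + 209) = (-9944 - 23541) + 228 = -33485 + 228 = -33257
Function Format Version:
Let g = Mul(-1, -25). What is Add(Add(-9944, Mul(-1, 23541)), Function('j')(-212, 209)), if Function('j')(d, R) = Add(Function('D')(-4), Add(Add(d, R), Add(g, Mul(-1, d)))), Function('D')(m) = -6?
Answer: -33257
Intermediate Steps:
g = 25
Function('j')(d, R) = Add(19, R) (Function('j')(d, R) = Add(-6, Add(Add(d, R), Add(25, Mul(-1, d)))) = Add(-6, Add(Add(R, d), Add(25, Mul(-1, d)))) = Add(-6, Add(25, R)) = Add(19, R))
Add(Add(-9944, Mul(-1, 23541)), Function('j')(-212, 209)) = Add(Add(-9944, Mul(-1, 23541)), Add(19, 209)) = Add(Add(-9944, -23541), 228) = Add(-33485, 228) = -33257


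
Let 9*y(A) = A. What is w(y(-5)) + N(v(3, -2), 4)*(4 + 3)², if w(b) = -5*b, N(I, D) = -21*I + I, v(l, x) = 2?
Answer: -17615/9 ≈ -1957.2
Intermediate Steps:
y(A) = A/9
N(I, D) = -20*I
w(y(-5)) + N(v(3, -2), 4)*(4 + 3)² = -5*(-5)/9 + (-20*2)*(4 + 3)² = -5*(-5/9) - 40*7² = 25/9 - 40*49 = 25/9 - 1960 = -17615/9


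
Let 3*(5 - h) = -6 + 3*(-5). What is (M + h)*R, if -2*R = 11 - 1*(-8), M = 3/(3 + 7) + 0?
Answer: -2337/20 ≈ -116.85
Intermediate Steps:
h = 12 (h = 5 - (-6 + 3*(-5))/3 = 5 - (-6 - 15)/3 = 5 - ⅓*(-21) = 5 + 7 = 12)
M = 3/10 (M = 3/10 + 0 = 3/10 ≈ 0.30000)
R = -19/2 (R = -(11 - 1*(-8))/2 = -(11 + 8)/2 = -½*19 = -19/2 ≈ -9.5000)
(M + h)*R = (3/10 + 12)*(-19/2) = (123/10)*(-19/2) = -2337/20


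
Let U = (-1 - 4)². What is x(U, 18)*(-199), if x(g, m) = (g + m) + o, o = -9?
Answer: -6766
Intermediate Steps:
U = 25 (U = (-5)² = 25)
x(g, m) = -9 + g + m (x(g, m) = (g + m) - 9 = -9 + g + m)
x(U, 18)*(-199) = (-9 + 25 + 18)*(-199) = 34*(-199) = -6766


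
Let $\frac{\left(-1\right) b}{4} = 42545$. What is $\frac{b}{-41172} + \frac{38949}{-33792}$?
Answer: $\frac{345592861}{115940352} \approx 2.9808$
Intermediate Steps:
$b = -170180$ ($b = \left(-4\right) 42545 = -170180$)
$\frac{b}{-41172} + \frac{38949}{-33792} = - \frac{170180}{-41172} + \frac{38949}{-33792} = \left(-170180\right) \left(- \frac{1}{41172}\right) + 38949 \left(- \frac{1}{33792}\right) = \frac{42545}{10293} - \frac{12983}{11264} = \frac{345592861}{115940352}$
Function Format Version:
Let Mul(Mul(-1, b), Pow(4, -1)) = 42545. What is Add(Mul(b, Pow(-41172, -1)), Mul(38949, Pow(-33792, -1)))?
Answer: Rational(345592861, 115940352) ≈ 2.9808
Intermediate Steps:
b = -170180 (b = Mul(-4, 42545) = -170180)
Add(Mul(b, Pow(-41172, -1)), Mul(38949, Pow(-33792, -1))) = Add(Mul(-170180, Pow(-41172, -1)), Mul(38949, Pow(-33792, -1))) = Add(Mul(-170180, Rational(-1, 41172)), Mul(38949, Rational(-1, 33792))) = Add(Rational(42545, 10293), Rational(-12983, 11264)) = Rational(345592861, 115940352)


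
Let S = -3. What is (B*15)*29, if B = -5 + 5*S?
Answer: -8700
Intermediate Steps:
B = -20 (B = -5 + 5*(-3) = -5 - 15 = -20)
(B*15)*29 = -20*15*29 = -300*29 = -8700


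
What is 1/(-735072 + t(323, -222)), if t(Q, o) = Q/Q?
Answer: -1/735071 ≈ -1.3604e-6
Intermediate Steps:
t(Q, o) = 1
1/(-735072 + t(323, -222)) = 1/(-735072 + 1) = 1/(-735071) = -1/735071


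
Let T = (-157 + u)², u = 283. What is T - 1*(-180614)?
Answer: 196490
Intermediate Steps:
T = 15876 (T = (-157 + 283)² = 126² = 15876)
T - 1*(-180614) = 15876 - 1*(-180614) = 15876 + 180614 = 196490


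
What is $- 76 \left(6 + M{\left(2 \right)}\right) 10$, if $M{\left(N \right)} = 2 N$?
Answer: $-7600$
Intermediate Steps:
$- 76 \left(6 + M{\left(2 \right)}\right) 10 = - 76 \left(6 + 2 \cdot 2\right) 10 = - 76 \left(6 + 4\right) 10 = - 76 \cdot 10 \cdot 10 = \left(-76\right) 100 = -7600$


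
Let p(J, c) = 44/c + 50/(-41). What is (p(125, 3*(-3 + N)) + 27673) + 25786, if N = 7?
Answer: 6575758/123 ≈ 53461.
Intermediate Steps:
p(J, c) = -50/41 + 44/c (p(J, c) = 44/c + 50*(-1/41) = 44/c - 50/41 = -50/41 + 44/c)
(p(125, 3*(-3 + N)) + 27673) + 25786 = ((-50/41 + 44/((3*(-3 + 7)))) + 27673) + 25786 = ((-50/41 + 44/((3*4))) + 27673) + 25786 = ((-50/41 + 44/12) + 27673) + 25786 = ((-50/41 + 44*(1/12)) + 27673) + 25786 = ((-50/41 + 11/3) + 27673) + 25786 = (301/123 + 27673) + 25786 = 3404080/123 + 25786 = 6575758/123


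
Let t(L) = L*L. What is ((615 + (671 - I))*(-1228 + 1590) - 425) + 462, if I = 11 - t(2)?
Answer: 463035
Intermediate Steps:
t(L) = L²
I = 7 (I = 11 - 1*2² = 11 - 1*4 = 11 - 4 = 7)
((615 + (671 - I))*(-1228 + 1590) - 425) + 462 = ((615 + (671 - 1*7))*(-1228 + 1590) - 425) + 462 = ((615 + (671 - 7))*362 - 425) + 462 = ((615 + 664)*362 - 425) + 462 = (1279*362 - 425) + 462 = (462998 - 425) + 462 = 462573 + 462 = 463035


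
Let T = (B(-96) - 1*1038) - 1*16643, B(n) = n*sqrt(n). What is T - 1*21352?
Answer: -39033 - 384*I*sqrt(6) ≈ -39033.0 - 940.6*I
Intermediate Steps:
B(n) = n**(3/2)
T = -17681 - 384*I*sqrt(6) (T = ((-96)**(3/2) - 1*1038) - 1*16643 = (-384*I*sqrt(6) - 1038) - 16643 = (-1038 - 384*I*sqrt(6)) - 16643 = -17681 - 384*I*sqrt(6) ≈ -17681.0 - 940.6*I)
T - 1*21352 = (-17681 - 384*I*sqrt(6)) - 1*21352 = (-17681 - 384*I*sqrt(6)) - 21352 = -39033 - 384*I*sqrt(6)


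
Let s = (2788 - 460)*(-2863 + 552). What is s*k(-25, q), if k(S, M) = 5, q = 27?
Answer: -26900040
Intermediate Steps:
s = -5380008 (s = 2328*(-2311) = -5380008)
s*k(-25, q) = -5380008*5 = -26900040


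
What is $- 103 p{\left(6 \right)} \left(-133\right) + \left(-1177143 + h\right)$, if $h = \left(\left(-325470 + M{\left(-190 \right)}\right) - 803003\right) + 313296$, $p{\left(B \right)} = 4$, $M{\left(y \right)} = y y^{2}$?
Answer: $-8796524$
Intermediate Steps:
$M{\left(y \right)} = y^{3}$
$h = -7674177$ ($h = \left(\left(-325470 + \left(-190\right)^{3}\right) - 803003\right) + 313296 = \left(\left(-325470 - 6859000\right) - 803003\right) + 313296 = \left(-7184470 - 803003\right) + 313296 = -7987473 + 313296 = -7674177$)
$- 103 p{\left(6 \right)} \left(-133\right) + \left(-1177143 + h\right) = \left(-103\right) 4 \left(-133\right) - 8851320 = \left(-412\right) \left(-133\right) - 8851320 = 54796 - 8851320 = -8796524$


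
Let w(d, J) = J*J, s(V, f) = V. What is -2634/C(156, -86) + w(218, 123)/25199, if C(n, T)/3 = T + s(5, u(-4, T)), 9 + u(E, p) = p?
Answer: 23350171/2041119 ≈ 11.440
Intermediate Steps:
u(E, p) = -9 + p
w(d, J) = J**2
C(n, T) = 15 + 3*T (C(n, T) = 3*(T + 5) = 3*(5 + T) = 15 + 3*T)
-2634/C(156, -86) + w(218, 123)/25199 = -2634/(15 + 3*(-86)) + 123**2/25199 = -2634/(15 - 258) + 15129*(1/25199) = -2634/(-243) + 15129/25199 = -2634*(-1/243) + 15129/25199 = 878/81 + 15129/25199 = 23350171/2041119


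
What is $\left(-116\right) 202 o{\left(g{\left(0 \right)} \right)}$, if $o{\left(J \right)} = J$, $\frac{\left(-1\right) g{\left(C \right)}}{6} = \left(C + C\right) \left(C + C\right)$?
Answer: $0$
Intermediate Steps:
$g{\left(C \right)} = - 24 C^{2}$ ($g{\left(C \right)} = - 6 \left(C + C\right) \left(C + C\right) = - 6 \cdot 2 C 2 C = - 6 \cdot 4 C^{2} = - 24 C^{2}$)
$\left(-116\right) 202 o{\left(g{\left(0 \right)} \right)} = \left(-116\right) 202 \left(- 24 \cdot 0^{2}\right) = - 23432 \left(\left(-24\right) 0\right) = \left(-23432\right) 0 = 0$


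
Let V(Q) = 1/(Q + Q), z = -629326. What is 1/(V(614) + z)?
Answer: -1228/772812327 ≈ -1.5890e-6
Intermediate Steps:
V(Q) = 1/(2*Q)
1/(V(614) + z) = 1/((½)/614 - 629326) = 1/((½)*(1/614) - 629326) = 1/(1/1228 - 629326) = 1/(-772812327/1228) = -1228/772812327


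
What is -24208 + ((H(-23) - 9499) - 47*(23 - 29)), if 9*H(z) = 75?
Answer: -100250/3 ≈ -33417.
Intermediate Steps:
H(z) = 25/3 (H(z) = (⅑)*75 = 25/3)
-24208 + ((H(-23) - 9499) - 47*(23 - 29)) = -24208 + ((25/3 - 9499) - 47*(23 - 29)) = -24208 + (-28472/3 - 47*(-6)) = -24208 + (-28472/3 + 282) = -24208 - 27626/3 = -100250/3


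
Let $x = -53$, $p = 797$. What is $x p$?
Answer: $-42241$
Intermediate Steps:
$x p = \left(-53\right) 797 = -42241$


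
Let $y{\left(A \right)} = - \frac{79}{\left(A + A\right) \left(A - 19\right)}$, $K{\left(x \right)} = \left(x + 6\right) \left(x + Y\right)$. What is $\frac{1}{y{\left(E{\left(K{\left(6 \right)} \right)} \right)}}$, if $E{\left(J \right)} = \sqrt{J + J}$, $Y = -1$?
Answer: $- \frac{240}{79} + \frac{76 \sqrt{30}}{79} \approx 2.2313$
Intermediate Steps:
$K{\left(x \right)} = \left(-1 + x\right) \left(6 + x\right)$ ($K{\left(x \right)} = \left(x + 6\right) \left(x - 1\right) = \left(6 + x\right) \left(-1 + x\right) = \left(-1 + x\right) \left(6 + x\right)$)
$E{\left(J \right)} = \sqrt{2} \sqrt{J}$ ($E{\left(J \right)} = \sqrt{2 J} = \sqrt{2} \sqrt{J}$)
$y{\left(A \right)} = - \frac{79}{2 A \left(-19 + A\right)}$
$\frac{1}{y{\left(E{\left(K{\left(6 \right)} \right)} \right)}} = \frac{1}{\left(- \frac{79}{2}\right) \frac{1}{\sqrt{2} \sqrt{-6 + 6^{2} + 5 \cdot 6}} \frac{1}{-19 + \sqrt{2} \sqrt{-6 + 6^{2} + 5 \cdot 6}}} = \frac{1}{\left(- \frac{79}{2}\right) \frac{1}{\sqrt{2} \sqrt{-6 + 36 + 30}} \frac{1}{-19 + \sqrt{2} \sqrt{-6 + 36 + 30}}} = \frac{1}{\left(- \frac{79}{2}\right) \frac{1}{\sqrt{2} \sqrt{60}} \frac{1}{-19 + \sqrt{2} \sqrt{60}}} = \frac{1}{\left(- \frac{79}{2}\right) \frac{1}{\sqrt{2} \cdot 2 \sqrt{15}} \frac{1}{-19 + \sqrt{2} \cdot 2 \sqrt{15}}} = \frac{1}{\left(- \frac{79}{2}\right) \frac{1}{2 \sqrt{30}} \frac{1}{-19 + 2 \sqrt{30}}} = \frac{1}{\left(- \frac{79}{2}\right) \frac{\sqrt{30}}{60} \frac{1}{-19 + 2 \sqrt{30}}} = \frac{1}{\left(- \frac{79}{120}\right) \sqrt{30} \frac{1}{-19 + 2 \sqrt{30}}} = - \frac{4 \sqrt{30} \left(-19 + 2 \sqrt{30}\right)}{79}$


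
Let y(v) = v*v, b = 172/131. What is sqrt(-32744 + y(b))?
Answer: 10*I*sqrt(5618902)/131 ≈ 180.95*I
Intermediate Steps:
b = 172/131 (b = 172*(1/131) = 172/131 ≈ 1.3130)
y(v) = v**2
sqrt(-32744 + y(b)) = sqrt(-32744 + (172/131)**2) = sqrt(-32744 + 29584/17161) = sqrt(-561890200/17161) = 10*I*sqrt(5618902)/131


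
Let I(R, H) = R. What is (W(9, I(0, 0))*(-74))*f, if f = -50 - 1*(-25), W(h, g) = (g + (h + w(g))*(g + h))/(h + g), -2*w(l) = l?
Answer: 16650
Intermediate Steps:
w(l) = -l/2
W(h, g) = (g + (g + h)*(h - g/2))/(g + h) (W(h, g) = (g + (h - g/2)*(g + h))/(h + g) = (g + (g + h)*(h - g/2))/(g + h))
f = -25 (f = -50 + 25 = -25)
(W(9, I(0, 0))*(-74))*f = (((0 + 9² - ½*0² + (½)*0*9)/(0 + 9))*(-74))*(-25) = (((0 + 81 - ½*0 + 0)/9)*(-74))*(-25) = (((0 + 81 + 0 + 0)/9)*(-74))*(-25) = (((⅑)*81)*(-74))*(-25) = (9*(-74))*(-25) = -666*(-25) = 16650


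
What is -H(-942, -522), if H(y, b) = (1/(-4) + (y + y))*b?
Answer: -1967157/2 ≈ -9.8358e+5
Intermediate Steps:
H(y, b) = b*(-¼ + 2*y) (H(y, b) = (-¼ + 2*y)*b = b*(-¼ + 2*y))
-H(-942, -522) = -(-522)*(-1 + 8*(-942))/4 = -(-522)*(-1 - 7536)/4 = -(-522)*(-7537)/4 = -1*1967157/2 = -1967157/2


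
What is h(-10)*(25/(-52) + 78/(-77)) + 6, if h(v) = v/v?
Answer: 18043/4004 ≈ 4.5062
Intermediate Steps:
h(v) = 1
h(-10)*(25/(-52) + 78/(-77)) + 6 = 1*(25/(-52) + 78/(-77)) + 6 = 1*(25*(-1/52) + 78*(-1/77)) + 6 = 1*(-25/52 - 78/77) + 6 = 1*(-5981/4004) + 6 = -5981/4004 + 6 = 18043/4004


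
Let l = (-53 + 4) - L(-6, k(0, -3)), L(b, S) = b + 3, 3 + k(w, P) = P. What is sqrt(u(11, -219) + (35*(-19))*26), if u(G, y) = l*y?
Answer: 4*I*sqrt(451) ≈ 84.947*I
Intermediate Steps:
k(w, P) = -3 + P
L(b, S) = 3 + b
l = -46 (l = (-53 + 4) - (3 - 6) = -49 - 1*(-3) = -49 + 3 = -46)
u(G, y) = -46*y
sqrt(u(11, -219) + (35*(-19))*26) = sqrt(-46*(-219) + (35*(-19))*26) = sqrt(10074 - 665*26) = sqrt(10074 - 17290) = sqrt(-7216) = 4*I*sqrt(451)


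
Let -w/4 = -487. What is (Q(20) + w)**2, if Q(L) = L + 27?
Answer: 3980025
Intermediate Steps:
w = 1948 (w = -4*(-487) = 1948)
Q(L) = 27 + L
(Q(20) + w)**2 = ((27 + 20) + 1948)**2 = (47 + 1948)**2 = 1995**2 = 3980025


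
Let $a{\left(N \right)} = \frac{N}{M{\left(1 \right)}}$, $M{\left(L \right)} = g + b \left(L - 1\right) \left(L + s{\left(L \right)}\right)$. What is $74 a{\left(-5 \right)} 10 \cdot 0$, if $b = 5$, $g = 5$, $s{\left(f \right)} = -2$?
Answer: $0$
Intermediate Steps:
$M{\left(L \right)} = 5 + 5 \left(-1 + L\right) \left(-2 + L\right)$ ($M{\left(L \right)} = 5 + 5 \left(L - 1\right) \left(L - 2\right) = 5 + 5 \left(-1 + L\right) \left(-2 + L\right)$)
$a{\left(N \right)} = \frac{N}{5}$ ($a{\left(N \right)} = \frac{N}{15 - 15 + 5 \cdot 1^{2}} = \frac{N}{15 - 15 + 5 \cdot 1} = \frac{N}{15 - 15 + 5} = \frac{N}{5}$)
$74 a{\left(-5 \right)} 10 \cdot 0 = 74 \cdot \frac{1}{5} \left(-5\right) 10 \cdot 0 = 74 \left(-1\right) 0 = \left(-74\right) 0 = 0$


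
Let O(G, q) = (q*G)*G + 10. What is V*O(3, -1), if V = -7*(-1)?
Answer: 7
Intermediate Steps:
V = 7
O(G, q) = 10 + q*G**2 (O(G, q) = (G*q)*G + 10 = q*G**2 + 10 = 10 + q*G**2)
V*O(3, -1) = 7*(10 - 1*3**2) = 7*(10 - 1*9) = 7*(10 - 9) = 7*1 = 7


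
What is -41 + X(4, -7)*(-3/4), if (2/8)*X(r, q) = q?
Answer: -20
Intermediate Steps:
X(r, q) = 4*q
-41 + X(4, -7)*(-3/4) = -41 + (4*(-7))*(-3/4) = -41 - (-84)/4 = -41 - 28*(-¾) = -41 + 21 = -20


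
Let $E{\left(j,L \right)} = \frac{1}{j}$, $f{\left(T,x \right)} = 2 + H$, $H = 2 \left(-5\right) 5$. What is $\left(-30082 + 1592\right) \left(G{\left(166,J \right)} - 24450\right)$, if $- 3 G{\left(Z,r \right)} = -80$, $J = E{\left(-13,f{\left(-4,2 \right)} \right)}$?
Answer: $\frac{2087462300}{3} \approx 6.9582 \cdot 10^{8}$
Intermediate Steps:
$H = -50$ ($H = \left(-10\right) 5 = -50$)
$f{\left(T,x \right)} = -48$ ($f{\left(T,x \right)} = 2 - 50 = -48$)
$J = - \frac{1}{13}$ ($J = \frac{1}{-13} = - \frac{1}{13} \approx -0.076923$)
$G{\left(Z,r \right)} = \frac{80}{3}$ ($G{\left(Z,r \right)} = \left(- \frac{1}{3}\right) \left(-80\right) = \frac{80}{3}$)
$\left(-30082 + 1592\right) \left(G{\left(166,J \right)} - 24450\right) = \left(-30082 + 1592\right) \left(\frac{80}{3} - 24450\right) = \left(-28490\right) \left(- \frac{73270}{3}\right) = \frac{2087462300}{3}$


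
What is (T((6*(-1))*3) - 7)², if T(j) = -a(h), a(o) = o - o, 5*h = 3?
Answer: 49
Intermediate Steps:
h = ⅗ (h = (⅕)*3 = ⅗ ≈ 0.60000)
a(o) = 0
T(j) = 0 (T(j) = -1*0 = 0)
(T((6*(-1))*3) - 7)² = (0 - 7)² = (-7)² = 49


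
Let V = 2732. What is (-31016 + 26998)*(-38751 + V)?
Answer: 144724342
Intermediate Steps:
(-31016 + 26998)*(-38751 + V) = (-31016 + 26998)*(-38751 + 2732) = -4018*(-36019) = 144724342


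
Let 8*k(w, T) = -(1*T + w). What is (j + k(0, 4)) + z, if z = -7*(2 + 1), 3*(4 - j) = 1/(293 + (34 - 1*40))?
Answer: -30137/1722 ≈ -17.501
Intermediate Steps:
j = 3443/861 (j = 4 - 1/(3*(293 + (34 - 1*40))) = 4 - 1/(3*(293 + (34 - 40))) = 4 - 1/(3*(293 - 6)) = 4 - ⅓/287 = 4 - ⅓*1/287 = 4 - 1/861 = 3443/861 ≈ 3.9988)
k(w, T) = -T/8 - w/8 (k(w, T) = (-(1*T + w))/8 = (-(T + w))/8 = (-T - w)/8 = -T/8 - w/8)
z = -21 (z = -7*3 = -21)
(j + k(0, 4)) + z = (3443/861 + (-⅛*4 - ⅛*0)) - 21 = (3443/861 + (-½ + 0)) - 21 = (3443/861 - ½) - 21 = 6025/1722 - 21 = -30137/1722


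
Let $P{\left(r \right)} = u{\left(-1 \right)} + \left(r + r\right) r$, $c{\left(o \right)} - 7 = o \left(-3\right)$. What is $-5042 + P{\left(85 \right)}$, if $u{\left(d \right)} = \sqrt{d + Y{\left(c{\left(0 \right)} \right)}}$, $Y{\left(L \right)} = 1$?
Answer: $9408$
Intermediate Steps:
$c{\left(o \right)} = 7 - 3 o$ ($c{\left(o \right)} = 7 + o \left(-3\right) = 7 - 3 o$)
$u{\left(d \right)} = \sqrt{1 + d}$ ($u{\left(d \right)} = \sqrt{d + 1} = \sqrt{1 + d}$)
$P{\left(r \right)} = 2 r^{2}$ ($P{\left(r \right)} = \sqrt{1 - 1} + \left(r + r\right) r = \sqrt{0} + 2 r r = 0 + 2 r^{2} = 2 r^{2}$)
$-5042 + P{\left(85 \right)} = -5042 + 2 \cdot 85^{2} = -5042 + 2 \cdot 7225 = -5042 + 14450 = 9408$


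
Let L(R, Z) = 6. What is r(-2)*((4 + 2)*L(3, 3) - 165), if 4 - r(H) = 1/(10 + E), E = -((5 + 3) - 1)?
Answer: -473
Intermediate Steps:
E = -7 (E = -(8 - 1) = -1*7 = -7)
r(H) = 11/3 (r(H) = 4 - 1/(10 - 7) = 4 - 1/3 = 4 - 1*⅓ = 4 - ⅓ = 11/3)
r(-2)*((4 + 2)*L(3, 3) - 165) = 11*((4 + 2)*6 - 165)/3 = 11*(6*6 - 165)/3 = 11*(36 - 165)/3 = (11/3)*(-129) = -473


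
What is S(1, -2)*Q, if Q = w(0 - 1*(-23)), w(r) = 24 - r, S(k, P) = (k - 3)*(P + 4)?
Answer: -4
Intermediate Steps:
S(k, P) = (-3 + k)*(4 + P)
Q = 1 (Q = 24 - (0 - 1*(-23)) = 24 - (0 + 23) = 24 - 1*23 = 24 - 23 = 1)
S(1, -2)*Q = (-12 - 3*(-2) + 4*1 - 2*1)*1 = (-12 + 6 + 4 - 2)*1 = -4*1 = -4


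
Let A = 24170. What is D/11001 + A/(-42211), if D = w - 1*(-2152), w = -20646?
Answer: -1046544404/464363211 ≈ -2.2537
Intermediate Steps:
D = -18494 (D = -20646 - 1*(-2152) = -20646 + 2152 = -18494)
D/11001 + A/(-42211) = -18494/11001 + 24170/(-42211) = -18494*1/11001 + 24170*(-1/42211) = -18494/11001 - 24170/42211 = -1046544404/464363211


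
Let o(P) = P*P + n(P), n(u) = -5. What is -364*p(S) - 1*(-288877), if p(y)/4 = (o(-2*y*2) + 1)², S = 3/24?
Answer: 268402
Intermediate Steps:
o(P) = -5 + P² (o(P) = P*P - 5 = P² - 5 = -5 + P²)
S = ⅛ (S = 3*(1/24) = ⅛ ≈ 0.12500)
p(y) = 4*(-4 + 16*y²)² (p(y) = 4*((-5 + (-2*y*2)²) + 1)² = 4*((-5 + (-4*y)²) + 1)² = 4*((-5 + 16*y²) + 1)² = 4*(-4 + 16*y²)²)
-364*p(S) - 1*(-288877) = -23296*(-1 + 4*(⅛)²)² - 1*(-288877) = -23296*(-1 + 4*(1/64))² + 288877 = -23296*(-1 + 1/16)² + 288877 = -23296*(-15/16)² + 288877 = -23296*225/256 + 288877 = -364*225/4 + 288877 = -20475 + 288877 = 268402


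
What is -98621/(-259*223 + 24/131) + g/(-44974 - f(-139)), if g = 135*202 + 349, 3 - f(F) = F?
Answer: 373900136199/341354107588 ≈ 1.0953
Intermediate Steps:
f(F) = 3 - F
g = 27619 (g = 27270 + 349 = 27619)
-98621/(-259*223 + 24/131) + g/(-44974 - f(-139)) = -98621/(-259*223 + 24/131) + 27619/(-44974 - (3 - 1*(-139))) = -98621/(-57757 + 24*(1/131)) + 27619/(-44974 - (3 + 139)) = -98621/(-57757 + 24/131) + 27619/(-44974 - 1*142) = -98621/(-7566143/131) + 27619/(-44974 - 142) = -98621*(-131/7566143) + 27619/(-45116) = 12919351/7566143 + 27619*(-1/45116) = 12919351/7566143 - 27619/45116 = 373900136199/341354107588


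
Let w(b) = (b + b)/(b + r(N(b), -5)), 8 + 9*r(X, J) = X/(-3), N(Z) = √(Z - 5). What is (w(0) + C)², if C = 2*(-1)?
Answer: 4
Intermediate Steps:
N(Z) = √(-5 + Z)
r(X, J) = -8/9 - X/27 (r(X, J) = -8/9 + (X/(-3))/9 = -8/9 + (X*(-⅓))/9 = -8/9 + (-X/3)/9 = -8/9 - X/27)
w(b) = 2*b/(-8/9 + b - √(-5 + b)/27) (w(b) = (b + b)/(b + (-8/9 - √(-5 + b)/27)) = (2*b)/(-8/9 + b - √(-5 + b)/27) = 2*b/(-8/9 + b - √(-5 + b)/27))
C = -2
(w(0) + C)² = (54*0/(-24 - √(-5 + 0) + 27*0) - 2)² = (54*0/(-24 - √(-5) + 0) - 2)² = (54*0/(-24 - I*√5 + 0) - 2)² = (54*0/(-24 - I*√5) - 2)² = (0 - 2)² = (-2)² = 4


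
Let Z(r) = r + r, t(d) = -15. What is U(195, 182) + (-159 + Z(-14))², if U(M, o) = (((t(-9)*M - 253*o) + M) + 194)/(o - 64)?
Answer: 2038880/59 ≈ 34557.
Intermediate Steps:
Z(r) = 2*r
U(M, o) = (194 - 253*o - 14*M)/(-64 + o) (U(M, o) = (((-15*M - 253*o) + M) + 194)/(o - 64) = (((-253*o - 15*M) + M) + 194)/(-64 + o) = ((-253*o - 14*M) + 194)/(-64 + o) = (194 - 253*o - 14*M)/(-64 + o))
U(195, 182) + (-159 + Z(-14))² = (194 - 253*182 - 14*195)/(-64 + 182) + (-159 + 2*(-14))² = (194 - 46046 - 2730)/118 + (-159 - 28)² = (1/118)*(-48582) + (-187)² = -24291/59 + 34969 = 2038880/59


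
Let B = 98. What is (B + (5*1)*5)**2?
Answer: 15129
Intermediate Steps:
(B + (5*1)*5)**2 = (98 + (5*1)*5)**2 = (98 + 5*5)**2 = (98 + 25)**2 = 123**2 = 15129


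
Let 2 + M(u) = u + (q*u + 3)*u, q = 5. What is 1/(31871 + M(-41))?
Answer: 1/40110 ≈ 2.4931e-5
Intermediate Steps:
M(u) = -2 + u + u*(3 + 5*u) (M(u) = -2 + (u + (5*u + 3)*u) = -2 + (u + (3 + 5*u)*u) = -2 + (u + u*(3 + 5*u)) = -2 + u + u*(3 + 5*u))
1/(31871 + M(-41)) = 1/(31871 + (-2 + 4*(-41) + 5*(-41)²)) = 1/(31871 + (-2 - 164 + 5*1681)) = 1/(31871 + (-2 - 164 + 8405)) = 1/(31871 + 8239) = 1/40110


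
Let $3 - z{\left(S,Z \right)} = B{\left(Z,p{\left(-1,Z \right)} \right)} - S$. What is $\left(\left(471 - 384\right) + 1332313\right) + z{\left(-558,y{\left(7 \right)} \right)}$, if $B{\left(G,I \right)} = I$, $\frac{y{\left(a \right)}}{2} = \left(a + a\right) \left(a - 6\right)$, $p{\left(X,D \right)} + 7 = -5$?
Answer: $1331857$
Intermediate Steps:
$p{\left(X,D \right)} = -12$ ($p{\left(X,D \right)} = -7 - 5 = -12$)
$y{\left(a \right)} = 4 a \left(-6 + a\right)$ ($y{\left(a \right)} = 2 \left(a + a\right) \left(a - 6\right) = 2 \cdot 2 a \left(-6 + a\right) = 4 a \left(-6 + a\right)$)
$z{\left(S,Z \right)} = 15 + S$ ($z{\left(S,Z \right)} = 3 - \left(-12 - S\right) = 3 + \left(12 + S\right) = 15 + S$)
$\left(\left(471 - 384\right) + 1332313\right) + z{\left(-558,y{\left(7 \right)} \right)} = \left(\left(471 - 384\right) + 1332313\right) + \left(15 - 558\right) = \left(\left(471 - 384\right) + 1332313\right) - 543 = \left(87 + 1332313\right) - 543 = 1332400 - 543 = 1331857$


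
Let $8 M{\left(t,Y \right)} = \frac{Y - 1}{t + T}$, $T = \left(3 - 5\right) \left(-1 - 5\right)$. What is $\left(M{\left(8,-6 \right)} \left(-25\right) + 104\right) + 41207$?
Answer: $\frac{1321987}{32} \approx 41312.0$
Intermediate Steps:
$T = 12$ ($T = \left(-2\right) \left(-6\right) = 12$)
$M{\left(t,Y \right)} = \frac{-1 + Y}{8 \left(12 + t\right)}$ ($M{\left(t,Y \right)} = \frac{\left(Y - 1\right) \frac{1}{t + 12}}{8} = \frac{\left(-1 + Y\right) \frac{1}{12 + t}}{8} = \frac{\frac{1}{12 + t} \left(-1 + Y\right)}{8} = \frac{-1 + Y}{8 \left(12 + t\right)}$)
$\left(M{\left(8,-6 \right)} \left(-25\right) + 104\right) + 41207 = \left(\frac{-1 - 6}{8 \left(12 + 8\right)} \left(-25\right) + 104\right) + 41207 = \left(\frac{1}{8} \cdot \frac{1}{20} \left(-7\right) \left(-25\right) + 104\right) + 41207 = \left(\left(- \frac{7}{160}\right) \left(-25\right) + 104\right) + 41207 = \left(\frac{35}{32} + 104\right) + 41207 = \frac{3363}{32} + 41207 = \frac{1321987}{32}$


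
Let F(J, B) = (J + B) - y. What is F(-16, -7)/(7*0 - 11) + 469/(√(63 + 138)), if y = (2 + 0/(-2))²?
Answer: 27/11 + 7*√201/3 ≈ 35.535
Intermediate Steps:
y = 4 (y = (2 + 0*(-½))² = (2 + 0)² = 2² = 4)
F(J, B) = -4 + B + J (F(J, B) = (J + B) - 1*4 = (B + J) - 4 = -4 + B + J)
F(-16, -7)/(7*0 - 11) + 469/(√(63 + 138)) = (-4 - 7 - 16)/(7*0 - 11) + 469/(√(63 + 138)) = -27/(0 - 11) + 469/(√201) = -27/(-11) + 469*(√201/201) = -27*(-1/11) + 7*√201/3 = 27/11 + 7*√201/3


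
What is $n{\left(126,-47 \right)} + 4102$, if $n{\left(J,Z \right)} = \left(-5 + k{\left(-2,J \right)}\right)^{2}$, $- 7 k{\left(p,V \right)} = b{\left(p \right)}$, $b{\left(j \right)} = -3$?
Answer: $\frac{202022}{49} \approx 4122.9$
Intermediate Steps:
$k{\left(p,V \right)} = \frac{3}{7}$ ($k{\left(p,V \right)} = \left(- \frac{1}{7}\right) \left(-3\right) = \frac{3}{7}$)
$n{\left(J,Z \right)} = \frac{1024}{49}$ ($n{\left(J,Z \right)} = \left(-5 + \frac{3}{7}\right)^{2} = \left(- \frac{32}{7}\right)^{2} = \frac{1024}{49}$)
$n{\left(126,-47 \right)} + 4102 = \frac{1024}{49} + 4102 = \frac{202022}{49}$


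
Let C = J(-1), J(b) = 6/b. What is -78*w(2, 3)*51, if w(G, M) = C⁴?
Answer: -5155488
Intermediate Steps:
C = -6 (C = 6/(-1) = 6*(-1) = -6)
w(G, M) = 1296 (w(G, M) = (-6)⁴ = 1296)
-78*w(2, 3)*51 = -78*1296*51 = -101088*51 = -5155488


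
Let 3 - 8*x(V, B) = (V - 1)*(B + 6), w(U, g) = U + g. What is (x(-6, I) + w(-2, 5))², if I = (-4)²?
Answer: 32761/64 ≈ 511.89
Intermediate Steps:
I = 16
x(V, B) = 3/8 - (-1 + V)*(6 + B)/8 (x(V, B) = 3/8 - (V - 1)*(B + 6)/8 = 3/8 - (-1 + V)*(6 + B)/8)
(x(-6, I) + w(-2, 5))² = ((9/8 - ¾*(-6) + (⅛)*16 - ⅛*16*(-6)) + (-2 + 5))² = ((9/8 + 9/2 + 2 + 12) + 3)² = (157/8 + 3)² = (181/8)² = 32761/64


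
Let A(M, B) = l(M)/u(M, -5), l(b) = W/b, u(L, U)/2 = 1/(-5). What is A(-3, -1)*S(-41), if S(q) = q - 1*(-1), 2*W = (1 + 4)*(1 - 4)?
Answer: 250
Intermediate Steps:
W = -15/2 (W = ((1 + 4)*(1 - 4))/2 = (5*(-3))/2 = (½)*(-15) = -15/2 ≈ -7.5000)
u(L, U) = -⅖ (u(L, U) = 2/(-5) = 2*(-⅕) = -⅖)
l(b) = -15/(2*b)
A(M, B) = 75/(4*M) (A(M, B) = (-15/(2*M))/(-⅖) = -15/(2*M)*(-5/2) = 75/(4*M))
S(q) = 1 + q (S(q) = q + 1 = 1 + q)
A(-3, -1)*S(-41) = ((75/4)/(-3))*(1 - 41) = ((75/4)*(-⅓))*(-40) = -25/4*(-40) = 250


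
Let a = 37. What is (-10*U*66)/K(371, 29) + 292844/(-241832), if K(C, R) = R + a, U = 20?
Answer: -12164811/60458 ≈ -201.21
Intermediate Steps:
K(C, R) = 37 + R (K(C, R) = R + 37 = 37 + R)
(-10*U*66)/K(371, 29) + 292844/(-241832) = (-10*20*66)/(37 + 29) + 292844/(-241832) = -200*66/66 + 292844*(-1/241832) = -13200*1/66 - 73211/60458 = -200 - 73211/60458 = -12164811/60458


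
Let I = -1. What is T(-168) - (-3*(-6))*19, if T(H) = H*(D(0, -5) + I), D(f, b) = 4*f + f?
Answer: -174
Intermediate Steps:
D(f, b) = 5*f
T(H) = -H (T(H) = H*(5*0 - 1) = H*(0 - 1) = H*(-1) = -H)
T(-168) - (-3*(-6))*19 = -1*(-168) - (-3*(-6))*19 = 168 - 18*19 = 168 - 1*342 = 168 - 342 = -174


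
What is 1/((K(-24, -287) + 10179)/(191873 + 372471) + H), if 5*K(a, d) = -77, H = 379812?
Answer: 1410860/535861583729 ≈ 2.6329e-6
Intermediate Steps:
K(a, d) = -77/5 (K(a, d) = (⅕)*(-77) = -77/5)
1/((K(-24, -287) + 10179)/(191873 + 372471) + H) = 1/((-77/5 + 10179)/(191873 + 372471) + 379812) = 1/((50818/5)/564344 + 379812) = 1/((50818/5)*(1/564344) + 379812) = 1/(25409/1410860 + 379812) = 1/(535861583729/1410860) = 1410860/535861583729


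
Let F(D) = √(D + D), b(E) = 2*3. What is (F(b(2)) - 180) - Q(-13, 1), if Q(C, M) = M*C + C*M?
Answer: -154 + 2*√3 ≈ -150.54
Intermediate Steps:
b(E) = 6
Q(C, M) = 2*C*M (Q(C, M) = C*M + C*M = 2*C*M)
F(D) = √2*√D (F(D) = √(2*D) = √2*√D)
(F(b(2)) - 180) - Q(-13, 1) = (√2*√6 - 180) - 2*(-13) = (2*√3 - 180) - 1*(-26) = (-180 + 2*√3) + 26 = -154 + 2*√3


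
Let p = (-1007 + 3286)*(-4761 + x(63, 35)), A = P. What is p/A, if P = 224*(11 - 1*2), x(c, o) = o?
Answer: -5385277/1008 ≈ -5342.5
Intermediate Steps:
P = 2016 (P = 224*(11 - 2) = 224*9 = 2016)
A = 2016
p = -10770554 (p = (-1007 + 3286)*(-4761 + 35) = 2279*(-4726) = -10770554)
p/A = -10770554/2016 = -10770554*1/2016 = -5385277/1008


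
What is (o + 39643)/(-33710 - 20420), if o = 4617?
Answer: -4426/5413 ≈ -0.81766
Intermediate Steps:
(o + 39643)/(-33710 - 20420) = (4617 + 39643)/(-33710 - 20420) = 44260/(-54130) = 44260*(-1/54130) = -4426/5413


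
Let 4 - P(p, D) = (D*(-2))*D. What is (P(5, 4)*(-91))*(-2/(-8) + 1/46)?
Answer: -20475/23 ≈ -890.22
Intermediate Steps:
P(p, D) = 4 + 2*D² (P(p, D) = 4 - D*(-2)*D = 4 - (-2*D)*D = 4 - (-2)*D² = 4 + 2*D²)
(P(5, 4)*(-91))*(-2/(-8) + 1/46) = ((4 + 2*4²)*(-91))*(-2/(-8) + 1/46) = ((4 + 2*16)*(-91))*(-2*(-⅛) + 1*(1/46)) = ((4 + 32)*(-91))*(¼ + 1/46) = (36*(-91))*(25/92) = -3276*25/92 = -20475/23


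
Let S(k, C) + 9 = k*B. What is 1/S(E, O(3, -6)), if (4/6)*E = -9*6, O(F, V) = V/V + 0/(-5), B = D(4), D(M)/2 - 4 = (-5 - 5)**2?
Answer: -1/16857 ≈ -5.9323e-5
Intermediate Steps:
D(M) = 208 (D(M) = 8 + 2*(-5 - 5)**2 = 8 + 2*(-10)**2 = 8 + 2*100 = 8 + 200 = 208)
B = 208
O(F, V) = 1 (O(F, V) = 1 + 0*(-1/5) = 1 + 0 = 1)
E = -81 (E = 3*(-9*6)/2 = (3/2)*(-54) = -81)
S(k, C) = -9 + 208*k (S(k, C) = -9 + k*208 = -9 + 208*k)
1/S(E, O(3, -6)) = 1/(-9 + 208*(-81)) = 1/(-9 - 16848) = 1/(-16857) = -1/16857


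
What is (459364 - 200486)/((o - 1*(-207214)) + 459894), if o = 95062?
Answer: 129439/381085 ≈ 0.33966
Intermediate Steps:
(459364 - 200486)/((o - 1*(-207214)) + 459894) = (459364 - 200486)/((95062 - 1*(-207214)) + 459894) = 258878/((95062 + 207214) + 459894) = 258878/(302276 + 459894) = 258878/762170 = 258878*(1/762170) = 129439/381085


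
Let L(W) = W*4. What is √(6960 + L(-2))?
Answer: 2*√1738 ≈ 83.379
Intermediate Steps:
L(W) = 4*W
√(6960 + L(-2)) = √(6960 + 4*(-2)) = √(6960 - 8) = √6952 = 2*√1738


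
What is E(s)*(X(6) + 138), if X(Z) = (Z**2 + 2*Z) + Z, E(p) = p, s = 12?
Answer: 2304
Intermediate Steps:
X(Z) = Z**2 + 3*Z
E(s)*(X(6) + 138) = 12*(6*(3 + 6) + 138) = 12*(6*9 + 138) = 12*(54 + 138) = 12*192 = 2304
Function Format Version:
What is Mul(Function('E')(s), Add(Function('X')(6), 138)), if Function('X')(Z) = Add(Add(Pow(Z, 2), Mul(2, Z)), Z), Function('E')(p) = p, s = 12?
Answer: 2304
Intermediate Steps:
Function('X')(Z) = Add(Pow(Z, 2), Mul(3, Z))
Mul(Function('E')(s), Add(Function('X')(6), 138)) = Mul(12, Add(Mul(6, Add(3, 6)), 138)) = Mul(12, Add(Mul(6, 9), 138)) = Mul(12, Add(54, 138)) = Mul(12, 192) = 2304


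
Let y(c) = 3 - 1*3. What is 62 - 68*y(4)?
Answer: 62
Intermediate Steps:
y(c) = 0 (y(c) = 3 - 3 = 0)
62 - 68*y(4) = 62 - 68*0 = 62 + 0 = 62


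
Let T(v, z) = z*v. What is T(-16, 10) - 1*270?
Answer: -430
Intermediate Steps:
T(v, z) = v*z
T(-16, 10) - 1*270 = -16*10 - 1*270 = -160 - 270 = -430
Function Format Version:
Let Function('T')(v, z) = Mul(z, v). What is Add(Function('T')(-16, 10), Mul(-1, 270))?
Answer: -430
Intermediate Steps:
Function('T')(v, z) = Mul(v, z)
Add(Function('T')(-16, 10), Mul(-1, 270)) = Add(Mul(-16, 10), Mul(-1, 270)) = Add(-160, -270) = -430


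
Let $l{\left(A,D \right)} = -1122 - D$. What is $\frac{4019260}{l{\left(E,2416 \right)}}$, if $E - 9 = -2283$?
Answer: $- \frac{2009630}{1769} \approx -1136.0$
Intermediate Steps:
$E = -2274$ ($E = 9 - 2283 = -2274$)
$\frac{4019260}{l{\left(E,2416 \right)}} = \frac{4019260}{-1122 - 2416} = \frac{4019260}{-3538} = 4019260 \left(- \frac{1}{3538}\right) = - \frac{2009630}{1769}$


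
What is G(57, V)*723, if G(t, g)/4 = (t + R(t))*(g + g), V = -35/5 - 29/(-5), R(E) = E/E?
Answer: -2012832/5 ≈ -4.0257e+5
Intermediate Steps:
R(E) = 1
V = -6/5 (V = -35*1/5 - 29*(-1/5) = -7 + 29/5 = -6/5 ≈ -1.2000)
G(t, g) = 8*g*(1 + t) (G(t, g) = 4*((t + 1)*(g + g)) = 4*((1 + t)*(2*g)) = 4*(2*g*(1 + t)) = 8*g*(1 + t))
G(57, V)*723 = (8*(-6/5)*(1 + 57))*723 = (8*(-6/5)*58)*723 = -2784/5*723 = -2012832/5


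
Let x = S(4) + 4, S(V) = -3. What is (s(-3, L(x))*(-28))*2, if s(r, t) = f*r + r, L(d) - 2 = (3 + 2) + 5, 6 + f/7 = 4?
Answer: -2184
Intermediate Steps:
f = -14 (f = -42 + 7*4 = -42 + 28 = -14)
x = 1 (x = -3 + 4 = 1)
L(d) = 12 (L(d) = 2 + ((3 + 2) + 5) = 2 + (5 + 5) = 2 + 10 = 12)
s(r, t) = -13*r (s(r, t) = -14*r + r = -13*r)
(s(-3, L(x))*(-28))*2 = (-13*(-3)*(-28))*2 = (39*(-28))*2 = -1092*2 = -2184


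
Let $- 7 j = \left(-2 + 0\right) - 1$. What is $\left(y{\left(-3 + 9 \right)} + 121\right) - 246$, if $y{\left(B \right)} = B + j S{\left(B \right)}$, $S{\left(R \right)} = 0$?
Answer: $-119$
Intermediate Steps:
$j = \frac{3}{7}$ ($j = - \frac{\left(-2 + 0\right) - 1}{7} = - \frac{-2 - 1}{7} = \left(- \frac{1}{7}\right) \left(-3\right) = \frac{3}{7} \approx 0.42857$)
$y{\left(B \right)} = B$ ($y{\left(B \right)} = B + \frac{3}{7} \cdot 0 = B + 0 = B$)
$\left(y{\left(-3 + 9 \right)} + 121\right) - 246 = \left(\left(-3 + 9\right) + 121\right) - 246 = \left(6 + 121\right) - 246 = 127 - 246 = -119$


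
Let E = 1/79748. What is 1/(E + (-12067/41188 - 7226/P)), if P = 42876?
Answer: -2200517326791/1015524782968 ≈ -2.1669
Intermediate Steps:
E = 1/79748 ≈ 1.2540e-5
1/(E + (-12067/41188 - 7226/P)) = 1/(1/79748 + (-12067/41188 - 7226/42876)) = 1/(1/79748 + (-12067*1/41188 - 7226*1/42876)) = 1/(1/79748 + (-12067/41188 - 3613/21438)) = 1/(1/79748 - 203752295/441494172) = 1/(-1015524782968/2200517326791) = -2200517326791/1015524782968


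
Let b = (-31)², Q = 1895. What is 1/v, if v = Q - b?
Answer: 1/934 ≈ 0.0010707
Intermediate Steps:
b = 961
v = 934 (v = 1895 - 1*961 = 1895 - 961 = 934)
1/v = 1/934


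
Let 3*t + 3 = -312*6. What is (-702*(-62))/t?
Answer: -43524/625 ≈ -69.638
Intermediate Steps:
t = -625 (t = -1 + (-312*6)/3 = -1 + (1/3)*(-1872) = -1 - 624 = -625)
(-702*(-62))/t = -702*(-62)/(-625) = 43524*(-1/625) = -43524/625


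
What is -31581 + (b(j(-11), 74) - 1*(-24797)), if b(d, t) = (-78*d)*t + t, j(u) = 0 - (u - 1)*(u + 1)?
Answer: 685930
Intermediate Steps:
j(u) = -(1 + u)*(-1 + u) (j(u) = 0 - (-1 + u)*(1 + u) = 0 - (1 + u)*(-1 + u) = -(1 + u)*(-1 + u))
b(d, t) = t - 78*d*t (b(d, t) = -78*d*t + t = t - 78*d*t)
-31581 + (b(j(-11), 74) - 1*(-24797)) = -31581 + (74*(1 - 78*(1 - 1*(-11)²)) - 1*(-24797)) = -31581 + (74*(1 - 78*(1 - 1*121)) + 24797) = -31581 + (74*(1 - 78*(1 - 121)) + 24797) = -31581 + (74*(1 - 78*(-120)) + 24797) = -31581 + (74*(1 + 9360) + 24797) = -31581 + (74*9361 + 24797) = -31581 + (692714 + 24797) = -31581 + 717511 = 685930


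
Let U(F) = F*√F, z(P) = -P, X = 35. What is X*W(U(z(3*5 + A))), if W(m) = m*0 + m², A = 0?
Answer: -118125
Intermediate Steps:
U(F) = F^(3/2)
W(m) = m² (W(m) = 0 + m² = m²)
X*W(U(z(3*5 + A))) = 35*((-(3*5 + 0))^(3/2))² = 35*((-(15 + 0))^(3/2))² = 35*((-1*15)^(3/2))² = 35*((-15)^(3/2))² = 35*(-15*I*√15)² = 35*(-3375) = -118125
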